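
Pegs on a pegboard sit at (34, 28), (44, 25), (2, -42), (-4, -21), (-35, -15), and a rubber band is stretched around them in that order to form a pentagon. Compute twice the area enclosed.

3635

Using the shoelace formula, 2A = |[34·25 − 44·28] + [44·(-42) − 2·25] + [2·(-21) − (-4)·(-42)] + [(-4)·(-15) − (-35)·(-21)] + [(-35)·28 − 34·(-15)]| = 3635, so the area is 3635/2.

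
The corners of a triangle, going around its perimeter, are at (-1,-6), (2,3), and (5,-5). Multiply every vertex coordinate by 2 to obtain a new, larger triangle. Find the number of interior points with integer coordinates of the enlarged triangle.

The shoelace formula gives twice the area as |((-1)·3 − 2·(-6)) + (2·(-5) − 5·3) + (5·(-6) − (-1)·(-5))| = 51, so the area is 25.5.
The number of boundary lattice points is Σ gcd(|Δx|,|Δy|) = gcd(3,9) + gcd(3,8) + gcd(6,1) = 3+1+1 = 5.
Scaling by 2 multiplies the area by 2² = 4 (so the new area is 102) and multiplies the boundary lattice-point count by 2, giving 10.
By Pick's theorem, the interior count of the dilated polygon is 102 − 10/2 + 1 = 98.

98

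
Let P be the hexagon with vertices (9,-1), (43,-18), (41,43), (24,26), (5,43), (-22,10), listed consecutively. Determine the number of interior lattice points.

By the shoelace formula, twice the signed area is |[9·(-18) − 43·(-1)] + [43·43 − 41·(-18)] + [41·26 − 24·43] + [24·43 − 5·26] + [5·10 − (-22)·43] + [(-22)·(-1) − 9·10]| = 4332, so the area is 2166.
The number of boundary lattice points is Σ gcd(|Δx|,|Δy|) = gcd(34,17) + gcd(2,61) + gcd(17,17) + gcd(19,17) + gcd(27,33) + gcd(31,11) = 17+1+17+1+3+1 = 40.
By Pick's theorem A = I + B/2 − 1, so I = 2166 − 40/2 + 1 = 2147.

2147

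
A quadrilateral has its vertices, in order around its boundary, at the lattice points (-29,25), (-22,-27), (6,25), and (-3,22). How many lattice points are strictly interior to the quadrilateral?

854

By the shoelace formula, twice the signed area is |((-29)·(-27) − (-22)·25) + ((-22)·25 − 6·(-27)) + (6·22 − (-3)·25) + ((-3)·25 − (-29)·22)| = 1715, so the area is 1715/2.
The number of boundary lattice points is Σ gcd(|Δx|,|Δy|) = gcd(7,52) + gcd(28,52) + gcd(9,3) + gcd(26,3) = 1+4+3+1 = 9.
Pick's theorem gives I = A − B/2 + 1 = 1715/2 − 9/2 + 1 = 854.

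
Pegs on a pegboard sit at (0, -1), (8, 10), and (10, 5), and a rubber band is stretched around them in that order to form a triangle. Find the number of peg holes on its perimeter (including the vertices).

Along each edge there are gcd(|Δx|,|Δy|)+1 lattice points, so counting each shared vertex once the boundary has gcd(8,11) + gcd(2,5) + gcd(10,6) = 1+1+2 = 4.

4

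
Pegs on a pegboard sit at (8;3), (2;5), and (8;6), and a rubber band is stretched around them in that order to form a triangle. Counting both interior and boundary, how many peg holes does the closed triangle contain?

13

Using the shoelace formula, 2A = |[8·5 − 2·3] + [2·6 − 8·5] + [8·3 − 8·6]| = 18, so the area is 9.
Along each edge there are gcd(|Δx|,|Δy|)+1 lattice points, so counting each shared vertex once the boundary has gcd(6,2) + gcd(6,1) + gcd(0,3) = 2+1+3 = 6.
Pick's theorem gives I = A − B/2 + 1 = 9 − 6/2 + 1 = 7, so the closed region contains I + B = 7 + 6 = 13 lattice points.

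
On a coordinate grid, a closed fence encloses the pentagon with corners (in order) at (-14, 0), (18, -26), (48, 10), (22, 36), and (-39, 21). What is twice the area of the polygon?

5460

The shoelace formula gives twice the area as |((-14)·(-26) − 18·0) + (18·10 − 48·(-26)) + (48·36 − 22·10) + (22·21 − (-39)·36) + ((-39)·0 − (-14)·21)| = 5460, so the area is 2730.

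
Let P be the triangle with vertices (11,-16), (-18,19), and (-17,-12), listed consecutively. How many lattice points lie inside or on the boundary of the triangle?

436

The shoelace formula gives twice the area as |[11·19 − (-18)·(-16)] + [(-18)·(-12) − (-17)·19] + [(-17)·(-16) − 11·(-12)]| = 864, so the area is 432.
Along each edge there are gcd(|Δx|,|Δy|)+1 lattice points, so counting each shared vertex once the boundary has gcd(29,35) + gcd(1,31) + gcd(28,4) = 1+1+4 = 6.
Pick's theorem gives I = A − B/2 + 1 = 432 − 6/2 + 1 = 430, so the closed region contains I + B = 430 + 6 = 436 lattice points.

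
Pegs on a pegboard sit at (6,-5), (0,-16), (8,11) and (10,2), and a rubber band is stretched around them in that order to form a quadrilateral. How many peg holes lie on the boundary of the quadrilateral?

Summing gcd(|Δx|,|Δy|) over the edges gives the boundary count: gcd(6,11) + gcd(8,27) + gcd(2,9) + gcd(4,7) = 1+1+1+1 = 4.

4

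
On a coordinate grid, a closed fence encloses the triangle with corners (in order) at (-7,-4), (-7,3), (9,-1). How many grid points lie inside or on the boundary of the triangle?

The shoelace formula gives twice the area as |((-7)·3 − (-7)·(-4)) + ((-7)·(-1) − 9·3) + (9·(-4) − (-7)·(-1))| = 112, so the area is 56.
Along each edge there are gcd(|Δx|,|Δy|)+1 lattice points, so counting each shared vertex once the boundary has gcd(0,7) + gcd(16,4) + gcd(16,3) = 7+4+1 = 12.
Pick's theorem gives I = A − B/2 + 1 = 56 − 12/2 + 1 = 51, so the closed region contains I + B = 51 + 12 = 63 lattice points.

63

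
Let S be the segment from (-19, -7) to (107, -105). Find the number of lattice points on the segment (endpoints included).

The number of lattice points on a segment between lattice points is gcd(|Δx|,|Δy|) + 1 = gcd(126,98) + 1 = 14 + 1 = 15.

15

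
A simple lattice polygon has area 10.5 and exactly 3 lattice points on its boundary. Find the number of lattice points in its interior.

Pick's theorem A = I + B/2 − 1 rearranges to I = A − B/2 + 1 = 10.5 − 3/2 + 1 = 10.

10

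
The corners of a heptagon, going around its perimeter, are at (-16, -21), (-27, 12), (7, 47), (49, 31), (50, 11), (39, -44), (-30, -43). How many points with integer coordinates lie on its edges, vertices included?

The number of boundary lattice points is Σ gcd(|Δx|,|Δy|) = gcd(11,33) + gcd(34,35) + gcd(42,16) + gcd(1,20) + gcd(11,55) + gcd(69,1) + gcd(14,22) = 11+1+2+1+11+1+2 = 29.

29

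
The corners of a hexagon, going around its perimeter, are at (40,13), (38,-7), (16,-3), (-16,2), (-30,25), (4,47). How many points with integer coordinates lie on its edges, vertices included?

10

Summing gcd(|Δx|,|Δy|) over the edges gives the boundary count: gcd(2,20) + gcd(22,4) + gcd(32,5) + gcd(14,23) + gcd(34,22) + gcd(36,34) = 2+2+1+1+2+2 = 10.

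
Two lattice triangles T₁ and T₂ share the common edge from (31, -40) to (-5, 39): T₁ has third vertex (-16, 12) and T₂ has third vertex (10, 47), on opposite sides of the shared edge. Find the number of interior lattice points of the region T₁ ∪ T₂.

1655

The union is the simple quadrilateral with vertices (31, -40), (-16, 12), (-5, 39), (10, 47) in order.
Using the shoelace formula, 2A = |[31·12 − (-16)·(-40)] + [(-16)·39 − (-5)·12] + [(-5)·47 − 10·39] + [10·(-40) − 31·47]| = 3314, so the area is 1657.
Along each edge there are gcd(|Δx|,|Δy|)+1 lattice points, so counting each shared vertex once the boundary has gcd(47,52) + gcd(11,27) + gcd(15,8) + gcd(21,87) = 1+1+1+3 = 6.
By Pick's theorem I = A − B/2 + 1 = 1657 − 6/2 + 1 = 1655.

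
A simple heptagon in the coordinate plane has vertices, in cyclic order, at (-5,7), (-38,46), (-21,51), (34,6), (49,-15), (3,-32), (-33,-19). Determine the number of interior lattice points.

Using the shoelace formula, 2A = |[(-5)·46 − (-38)·7] + [(-38)·51 − (-21)·46] + [(-21)·6 − 34·51] + [34·(-15) − 49·6] + [49·(-32) − 3·(-15)] + [3·(-19) − (-33)·(-32)] + [(-33)·7 − (-5)·(-19)]| = 6562, so the area is 3281.
The number of boundary lattice points is Σ gcd(|Δx|,|Δy|) = gcd(33,39) + gcd(17,5) + gcd(55,45) + gcd(15,21) + gcd(46,17) + gcd(36,13) + gcd(28,26) = 3+1+5+3+1+1+2 = 16.
Pick's theorem gives I = A − B/2 + 1 = 3281 − 16/2 + 1 = 3274.

3274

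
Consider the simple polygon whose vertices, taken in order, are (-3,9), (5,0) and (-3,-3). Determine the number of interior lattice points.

42

By the shoelace formula, twice the signed area is |((-3)·0 − 5·9) + (5·(-3) − (-3)·0) + ((-3)·9 − (-3)·(-3))| = 96, so the area is 48.
Summing gcd(|Δx|,|Δy|) over the edges gives the boundary count: gcd(8,9) + gcd(8,3) + gcd(0,12) = 1+1+12 = 14.
Pick's theorem gives I = A − B/2 + 1 = 48 − 14/2 + 1 = 42.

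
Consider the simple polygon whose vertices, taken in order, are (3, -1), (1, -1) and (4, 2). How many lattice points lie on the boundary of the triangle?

Summing gcd(|Δx|,|Δy|) over the edges gives the boundary count: gcd(2,0) + gcd(3,3) + gcd(1,3) = 2+3+1 = 6.

6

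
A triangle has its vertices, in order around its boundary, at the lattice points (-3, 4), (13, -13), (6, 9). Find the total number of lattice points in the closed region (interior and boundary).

119

By the shoelace formula, twice the signed area is |[(-3)·(-13) − 13·4] + [13·9 − 6·(-13)] + [6·4 − (-3)·9]| = 233, so the area is 116.5.
Summing gcd(|Δx|,|Δy|) over the edges gives the boundary count: gcd(16,17) + gcd(7,22) + gcd(9,5) = 1+1+1 = 3.
Pick's theorem gives I = A − B/2 + 1 = 116.5 − 3/2 + 1 = 116, so the closed region contains I + B = 116 + 3 = 119 lattice points.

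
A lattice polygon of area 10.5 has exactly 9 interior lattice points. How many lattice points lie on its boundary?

Pick's theorem gives A = I + B/2 − 1, so B = 2(A − I + 1) = 2(10.5 − 9 + 1) = 5.

5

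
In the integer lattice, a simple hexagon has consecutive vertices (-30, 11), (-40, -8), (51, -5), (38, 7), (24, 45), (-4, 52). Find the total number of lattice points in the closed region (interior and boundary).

By the shoelace formula, twice the signed area is |[(-30)·(-8) − (-40)·11] + [(-40)·(-5) − 51·(-8)] + [51·7 − 38·(-5)] + [38·45 − 24·7] + [24·52 − (-4)·45] + [(-4)·11 − (-30)·52]| = 6321, so the area is 3160.5.
The number of boundary lattice points is Σ gcd(|Δx|,|Δy|) = gcd(10,19) + gcd(91,3) + gcd(13,12) + gcd(14,38) + gcd(28,7) + gcd(26,41) = 1+1+1+2+7+1 = 13.
Pick's theorem gives I = A − B/2 + 1 = 3160.5 − 13/2 + 1 = 3155, so the closed region contains I + B = 3155 + 13 = 3168 lattice points.

3168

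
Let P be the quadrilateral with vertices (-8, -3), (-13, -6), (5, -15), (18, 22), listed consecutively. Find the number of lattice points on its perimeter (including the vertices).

12

Along each edge there are gcd(|Δx|,|Δy|)+1 lattice points, so counting each shared vertex once the boundary has gcd(5,3) + gcd(18,9) + gcd(13,37) + gcd(26,25) = 1+9+1+1 = 12.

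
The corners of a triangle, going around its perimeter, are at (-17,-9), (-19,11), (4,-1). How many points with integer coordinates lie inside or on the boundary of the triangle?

By the shoelace formula, twice the signed area is |((-17)·11 − (-19)·(-9)) + ((-19)·(-1) − 4·11) + (4·(-9) − (-17)·(-1))| = 436, so the area is 218.
Along each edge there are gcd(|Δx|,|Δy|)+1 lattice points, so counting each shared vertex once the boundary has gcd(2,20) + gcd(23,12) + gcd(21,8) = 2+1+1 = 4.
Pick's theorem gives I = A − B/2 + 1 = 218 − 4/2 + 1 = 217, so the closed region contains I + B = 217 + 4 = 221 lattice points.

221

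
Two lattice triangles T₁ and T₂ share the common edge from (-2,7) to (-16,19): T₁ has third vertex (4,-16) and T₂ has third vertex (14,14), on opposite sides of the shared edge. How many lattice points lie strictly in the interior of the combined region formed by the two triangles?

The union is the simple quadrilateral with vertices (-2,7), (4,-16), (-16,19), (14,14) in order.
By the shoelace formula, twice the signed area is |((-2)·(-16) − 4·7) + (4·19 − (-16)·(-16)) + ((-16)·14 − 14·19) + (14·7 − (-2)·14)| = 540, so the area is 270.
Summing gcd(|Δx|,|Δy|) over the edges gives the boundary count: gcd(6,23) + gcd(20,35) + gcd(30,5) + gcd(16,7) = 1+5+5+1 = 12.
By Pick's theorem I = A − B/2 + 1 = 270 − 12/2 + 1 = 265.

265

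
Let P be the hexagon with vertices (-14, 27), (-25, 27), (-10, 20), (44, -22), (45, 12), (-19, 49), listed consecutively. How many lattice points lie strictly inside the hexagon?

Using the shoelace formula, 2A = |((-14)·27 − (-25)·27) + ((-25)·20 − (-10)·27) + ((-10)·(-22) − 44·20) + (44·12 − 45·(-22)) + (45·49 − (-19)·12) + ((-19)·27 − (-14)·49)| = 3531, so the area is 1765.5.
Summing gcd(|Δx|,|Δy|) over the edges gives the boundary count: gcd(11,0) + gcd(15,7) + gcd(54,42) + gcd(1,34) + gcd(64,37) + gcd(5,22) = 11+1+6+1+1+1 = 21.
By Pick's theorem A = I + B/2 − 1, so I = 1765.5 − 21/2 + 1 = 1756.

1756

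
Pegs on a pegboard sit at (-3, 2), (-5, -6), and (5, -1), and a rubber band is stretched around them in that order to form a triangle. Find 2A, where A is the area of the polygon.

The shoelace formula gives twice the area as |((-3)·(-6) − (-5)·2) + ((-5)·(-1) − 5·(-6)) + (5·2 − (-3)·(-1))| = 70, so the area is 35.

70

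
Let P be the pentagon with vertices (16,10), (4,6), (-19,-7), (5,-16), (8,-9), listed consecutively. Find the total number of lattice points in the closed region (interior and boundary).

400

Using the shoelace formula, 2A = |[16·6 − 4·10] + [4·(-7) − (-19)·6] + [(-19)·(-16) − 5·(-7)] + [5·(-9) − 8·(-16)] + [8·10 − 16·(-9)]| = 788, so the area is 394.
Along each edge there are gcd(|Δx|,|Δy|)+1 lattice points, so counting each shared vertex once the boundary has gcd(12,4) + gcd(23,13) + gcd(24,9) + gcd(3,7) + gcd(8,19) = 4+1+3+1+1 = 10.
Pick's theorem gives I = A − B/2 + 1 = 394 − 10/2 + 1 = 390, so the closed region contains I + B = 390 + 10 = 400 lattice points.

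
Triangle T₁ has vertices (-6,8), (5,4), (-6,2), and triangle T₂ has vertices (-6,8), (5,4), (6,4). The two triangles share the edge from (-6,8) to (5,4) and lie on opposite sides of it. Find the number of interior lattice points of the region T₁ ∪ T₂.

The union is the simple quadrilateral with vertices (-6,8), (-6,2), (5,4), (6,4) in order.
The shoelace formula gives twice the area as |((-6)·2 − (-6)·8) + ((-6)·4 − 5·2) + (5·4 − 6·4) + (6·8 − (-6)·4)| = 70, so the area is 35.
Along each edge there are gcd(|Δx|,|Δy|)+1 lattice points, so counting each shared vertex once the boundary has gcd(0,6) + gcd(11,2) + gcd(1,0) + gcd(12,4) = 6+1+1+4 = 12.
By Pick's theorem I = A − B/2 + 1 = 35 − 12/2 + 1 = 30.

30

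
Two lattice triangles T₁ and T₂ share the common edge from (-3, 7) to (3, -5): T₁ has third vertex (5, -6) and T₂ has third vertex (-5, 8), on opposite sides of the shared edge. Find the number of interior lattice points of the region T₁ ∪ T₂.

The union is the simple quadrilateral with vertices (-3, 7), (5, -6), (3, -5), (-5, 8) in order.
The shoelace formula gives twice the area as |((-3)·(-6) − 5·7) + (5·(-5) − 3·(-6)) + (3·8 − (-5)·(-5)) + ((-5)·7 − (-3)·8)| = 36, so the area is 18.
The number of boundary lattice points is Σ gcd(|Δx|,|Δy|) = gcd(8,13) + gcd(2,1) + gcd(8,13) + gcd(2,1) = 1+1+1+1 = 4.
By Pick's theorem I = A − B/2 + 1 = 18 − 4/2 + 1 = 17.

17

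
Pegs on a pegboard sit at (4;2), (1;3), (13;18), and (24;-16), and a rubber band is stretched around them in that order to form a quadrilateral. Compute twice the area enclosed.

The shoelace formula gives twice the area as |(4·3 − 1·2) + (1·18 − 13·3) + (13·(-16) − 24·18) + (24·2 − 4·(-16))| = 539, so the area is 269.5.

539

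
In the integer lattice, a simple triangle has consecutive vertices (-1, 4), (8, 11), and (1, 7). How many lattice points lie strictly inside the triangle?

By the shoelace formula, twice the signed area is |[(-1)·11 − 8·4] + [8·7 − 1·11] + [1·4 − (-1)·7]| = 13, so the area is 13/2.
Summing gcd(|Δx|,|Δy|) over the edges gives the boundary count: gcd(9,7) + gcd(7,4) + gcd(2,3) = 1+1+1 = 3.
Pick's theorem gives I = A − B/2 + 1 = 13/2 − 3/2 + 1 = 6.

6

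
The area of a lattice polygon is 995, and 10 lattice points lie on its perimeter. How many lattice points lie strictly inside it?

991

From Pick's theorem, I = A − B/2 + 1 = 995 − 10/2 + 1 = 991.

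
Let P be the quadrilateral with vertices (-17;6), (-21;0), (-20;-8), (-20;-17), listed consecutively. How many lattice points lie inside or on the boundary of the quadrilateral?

40

Using the shoelace formula, 2A = |((-17)·0 − (-21)·6) + ((-21)·(-8) − (-20)·0) + ((-20)·(-17) − (-20)·(-8)) + ((-20)·6 − (-17)·(-17))| = 65, so the area is 65/2.
Summing gcd(|Δx|,|Δy|) over the edges gives the boundary count: gcd(4,6) + gcd(1,8) + gcd(0,9) + gcd(3,23) = 2+1+9+1 = 13.
Pick's theorem gives I = A − B/2 + 1 = 65/2 − 13/2 + 1 = 27, so the closed region contains I + B = 27 + 13 = 40 lattice points.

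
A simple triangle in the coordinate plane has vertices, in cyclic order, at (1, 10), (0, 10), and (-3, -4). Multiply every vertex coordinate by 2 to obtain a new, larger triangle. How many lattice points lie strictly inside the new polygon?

25

The shoelace formula gives twice the area as |(1·10 − 0·10) + (0·(-4) − (-3)·10) + ((-3)·10 − 1·(-4))| = 14, so the area is 7.
The number of boundary lattice points is Σ gcd(|Δx|,|Δy|) = gcd(1,0) + gcd(3,14) + gcd(4,14) = 1+1+2 = 4.
Scaling by 2 multiplies the area by 2² = 4 (so the new area is 28) and multiplies the boundary lattice-point count by 2, giving 8.
By Pick's theorem, the interior count of the dilated polygon is 28 − 8/2 + 1 = 25.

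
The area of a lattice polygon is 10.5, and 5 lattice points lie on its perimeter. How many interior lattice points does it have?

From Pick's theorem, I = A − B/2 + 1 = 10.5 − 5/2 + 1 = 9.

9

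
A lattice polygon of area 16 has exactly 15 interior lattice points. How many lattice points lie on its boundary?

4

Pick's theorem gives A = I + B/2 − 1, so B = 2(A − I + 1) = 2(16 − 15 + 1) = 4.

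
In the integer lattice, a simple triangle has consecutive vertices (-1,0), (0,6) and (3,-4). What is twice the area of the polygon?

The shoelace formula gives twice the area as |[(-1)·6 − 0·0] + [0·(-4) − 3·6] + [3·0 − (-1)·(-4)]| = 28, so the area is 14.

28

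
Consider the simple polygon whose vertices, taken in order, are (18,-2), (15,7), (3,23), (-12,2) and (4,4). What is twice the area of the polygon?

By the shoelace formula, twice the signed area is |(18·7 − 15·(-2)) + (15·23 − 3·7) + (3·2 − (-12)·23) + ((-12)·4 − 4·2) + (4·(-2) − 18·4)| = 626, so the area is 313.

626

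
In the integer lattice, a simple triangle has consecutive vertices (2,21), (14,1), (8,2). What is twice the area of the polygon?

By the shoelace formula, twice the signed area is |[2·1 − 14·21] + [14·2 − 8·1] + [8·21 − 2·2]| = 108, so the area is 54.

108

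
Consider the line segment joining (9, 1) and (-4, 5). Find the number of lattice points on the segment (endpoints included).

The number of lattice points on a segment between lattice points is gcd(|Δx|,|Δy|) + 1 = gcd(13,4) + 1 = 1 + 1 = 2.

2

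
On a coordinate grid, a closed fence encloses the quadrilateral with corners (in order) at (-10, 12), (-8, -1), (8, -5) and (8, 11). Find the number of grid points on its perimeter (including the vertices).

22

Along each edge there are gcd(|Δx|,|Δy|)+1 lattice points, so counting each shared vertex once the boundary has gcd(2,13) + gcd(16,4) + gcd(0,16) + gcd(18,1) = 1+4+16+1 = 22.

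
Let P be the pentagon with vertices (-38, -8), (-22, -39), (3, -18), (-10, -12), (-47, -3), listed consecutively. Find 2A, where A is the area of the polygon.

The shoelace formula gives twice the area as |[(-38)·(-39) − (-22)·(-8)] + [(-22)·(-18) − 3·(-39)] + [3·(-12) − (-10)·(-18)] + [(-10)·(-3) − (-47)·(-12)] + [(-47)·(-8) − (-38)·(-3)]| = 1331, so the area is 665.5.

1331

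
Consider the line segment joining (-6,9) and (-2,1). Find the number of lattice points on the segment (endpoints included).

The number of lattice points on a segment between lattice points is gcd(|Δx|,|Δy|) + 1 = gcd(4,8) + 1 = 4 + 1 = 5.

5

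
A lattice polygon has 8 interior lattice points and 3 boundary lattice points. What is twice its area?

17

Pick's theorem states A = I + B/2 − 1, so A = 8 + 3/2 − 1 = 17/2.
Hence 2A = 17.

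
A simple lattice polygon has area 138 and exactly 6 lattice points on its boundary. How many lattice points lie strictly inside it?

From Pick's theorem, I = A − B/2 + 1 = 138 − 6/2 + 1 = 136.

136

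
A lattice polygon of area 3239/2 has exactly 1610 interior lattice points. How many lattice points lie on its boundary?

Pick's theorem gives A = I + B/2 − 1, so B = 2(A − I + 1) = 2(3239/2 − 1610 + 1) = 21.

21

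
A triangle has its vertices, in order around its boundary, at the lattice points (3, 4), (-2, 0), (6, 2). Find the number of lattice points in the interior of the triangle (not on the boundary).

By the shoelace formula, twice the signed area is |(3·0 − (-2)·4) + ((-2)·2 − 6·0) + (6·4 − 3·2)| = 22, so the area is 11.
Along each edge there are gcd(|Δx|,|Δy|)+1 lattice points, so counting each shared vertex once the boundary has gcd(5,4) + gcd(8,2) + gcd(3,2) = 1+2+1 = 4.
Pick's theorem gives I = A − B/2 + 1 = 11 − 4/2 + 1 = 10.

10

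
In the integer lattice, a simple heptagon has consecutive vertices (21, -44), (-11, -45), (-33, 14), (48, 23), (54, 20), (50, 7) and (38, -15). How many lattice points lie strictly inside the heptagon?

Using the shoelace formula, 2A = |(21·(-45) − (-11)·(-44)) + ((-11)·14 − (-33)·(-45)) + ((-33)·23 − 48·14) + (48·20 − 54·23) + (54·7 − 50·20) + (50·(-15) − 38·7) + (38·(-44) − 21·(-15))| = 7776, so the area is 3888.
Summing gcd(|Δx|,|Δy|) over the edges gives the boundary count: gcd(32,1) + gcd(22,59) + gcd(81,9) + gcd(6,3) + gcd(4,13) + gcd(12,22) + gcd(17,29) = 1+1+9+3+1+2+1 = 18.
By Pick's theorem A = I + B/2 − 1, so I = 3888 − 18/2 + 1 = 3880.

3880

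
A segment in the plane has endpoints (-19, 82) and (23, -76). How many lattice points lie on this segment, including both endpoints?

The number of lattice points on a segment between lattice points is gcd(|Δx|,|Δy|) + 1 = gcd(42,158) + 1 = 2 + 1 = 3.

3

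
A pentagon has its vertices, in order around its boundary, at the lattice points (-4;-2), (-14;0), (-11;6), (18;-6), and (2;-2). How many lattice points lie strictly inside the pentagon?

Using the shoelace formula, 2A = |[(-4)·0 − (-14)·(-2)] + [(-14)·6 − (-11)·0] + [(-11)·(-6) − 18·6] + [18·(-2) − 2·(-6)] + [2·(-2) − (-4)·(-2)]| = 190, so the area is 95.
Along each edge there are gcd(|Δx|,|Δy|)+1 lattice points, so counting each shared vertex once the boundary has gcd(10,2) + gcd(3,6) + gcd(29,12) + gcd(16,4) + gcd(6,0) = 2+3+1+4+6 = 16.
By Pick's theorem A = I + B/2 − 1, so I = 95 − 16/2 + 1 = 88.

88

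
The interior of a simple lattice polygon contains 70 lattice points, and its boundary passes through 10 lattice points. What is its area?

By Pick's theorem, A = I + B/2 − 1 = 70 + 10/2 − 1 = 74.

74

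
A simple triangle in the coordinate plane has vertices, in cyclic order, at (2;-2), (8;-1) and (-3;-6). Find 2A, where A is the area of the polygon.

19

Using the shoelace formula, 2A = |(2·(-1) − 8·(-2)) + (8·(-6) − (-3)·(-1)) + ((-3)·(-2) − 2·(-6))| = 19, so the area is 9.5.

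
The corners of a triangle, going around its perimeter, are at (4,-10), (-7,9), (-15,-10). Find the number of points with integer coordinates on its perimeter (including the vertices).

21

Along each edge there are gcd(|Δx|,|Δy|)+1 lattice points, so counting each shared vertex once the boundary has gcd(11,19) + gcd(8,19) + gcd(19,0) = 1+1+19 = 21.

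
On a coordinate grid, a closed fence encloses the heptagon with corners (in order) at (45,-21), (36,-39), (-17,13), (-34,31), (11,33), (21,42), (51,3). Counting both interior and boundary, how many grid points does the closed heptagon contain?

The shoelace formula gives twice the area as |[45·(-39) − 36·(-21)] + [36·13 − (-17)·(-39)] + [(-17)·31 − (-34)·13] + [(-34)·33 − 11·31] + [11·42 − 21·33] + [21·3 − 51·42] + [51·(-21) − 45·3]| = 6258, so the area is 3129.
Summing gcd(|Δx|,|Δy|) over the edges gives the boundary count: gcd(9,18) + gcd(53,52) + gcd(17,18) + gcd(45,2) + gcd(10,9) + gcd(30,39) + gcd(6,24) = 9+1+1+1+1+3+6 = 22.
Pick's theorem gives I = A − B/2 + 1 = 3129 − 22/2 + 1 = 3119, so the closed region contains I + B = 3119 + 22 = 3141 lattice points.

3141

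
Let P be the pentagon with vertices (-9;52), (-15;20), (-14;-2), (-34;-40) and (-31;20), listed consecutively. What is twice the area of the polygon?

1950

Using the shoelace formula, 2A = |[(-9)·20 − (-15)·52] + [(-15)·(-2) − (-14)·20] + [(-14)·(-40) − (-34)·(-2)] + [(-34)·20 − (-31)·(-40)] + [(-31)·52 − (-9)·20]| = 1950, so the area is 975.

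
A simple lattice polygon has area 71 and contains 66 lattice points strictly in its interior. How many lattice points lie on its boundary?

12

Pick's theorem gives A = I + B/2 − 1, so B = 2(A − I + 1) = 2(71 − 66 + 1) = 12.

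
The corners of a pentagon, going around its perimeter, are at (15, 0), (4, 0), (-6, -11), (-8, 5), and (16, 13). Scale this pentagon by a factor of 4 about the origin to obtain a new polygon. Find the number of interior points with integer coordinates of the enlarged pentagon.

4283

The shoelace formula gives twice the area as |(15·0 − 4·0) + (4·(-11) − (-6)·0) + ((-6)·5 − (-8)·(-11)) + ((-8)·13 − 16·5) + (16·0 − 15·13)| = 541, so the area is 541/2.
Summing gcd(|Δx|,|Δy|) over the edges gives the boundary count: gcd(11,0) + gcd(10,11) + gcd(2,16) + gcd(24,8) + gcd(1,13) = 11+1+2+8+1 = 23.
Scaling by 4 multiplies the area by 4² = 16 (so the new area is 4328) and multiplies the boundary lattice-point count by 4, giving 92.
By Pick's theorem, the interior count of the dilated polygon is 4328 − 92/2 + 1 = 4283.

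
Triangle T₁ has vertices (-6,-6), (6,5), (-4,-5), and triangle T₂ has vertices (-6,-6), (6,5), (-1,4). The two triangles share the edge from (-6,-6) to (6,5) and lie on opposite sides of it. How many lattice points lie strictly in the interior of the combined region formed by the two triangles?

The union is the simple quadrilateral with vertices (-6,-6), (-4,-5), (6,5), (-1,4) in order.
Using the shoelace formula, 2A = |((-6)·(-5) − (-4)·(-6)) + ((-4)·5 − 6·(-5)) + (6·4 − (-1)·5) + ((-1)·(-6) − (-6)·4)| = 75, so the area is 75/2.
Along each edge there are gcd(|Δx|,|Δy|)+1 lattice points, so counting each shared vertex once the boundary has gcd(2,1) + gcd(10,10) + gcd(7,1) + gcd(5,10) = 1+10+1+5 = 17.
By Pick's theorem I = A − B/2 + 1 = 75/2 − 17/2 + 1 = 30.

30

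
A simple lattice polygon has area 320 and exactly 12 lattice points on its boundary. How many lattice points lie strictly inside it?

315

From Pick's theorem, I = A − B/2 + 1 = 320 − 12/2 + 1 = 315.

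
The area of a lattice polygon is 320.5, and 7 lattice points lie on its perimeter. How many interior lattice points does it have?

318

From Pick's theorem, I = A − B/2 + 1 = 320.5 − 7/2 + 1 = 318.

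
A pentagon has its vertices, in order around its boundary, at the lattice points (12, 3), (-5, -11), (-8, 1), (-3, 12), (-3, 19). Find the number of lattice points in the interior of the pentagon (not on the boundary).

275

By the shoelace formula, twice the signed area is |[12·(-11) − (-5)·3] + [(-5)·1 − (-8)·(-11)] + [(-8)·12 − (-3)·1] + [(-3)·19 − (-3)·12] + [(-3)·3 − 12·19]| = 561, so the area is 280.5.
Summing gcd(|Δx|,|Δy|) over the edges gives the boundary count: gcd(17,14) + gcd(3,12) + gcd(5,11) + gcd(0,7) + gcd(15,16) = 1+3+1+7+1 = 13.
By Pick's theorem A = I + B/2 − 1, so I = 280.5 − 13/2 + 1 = 275.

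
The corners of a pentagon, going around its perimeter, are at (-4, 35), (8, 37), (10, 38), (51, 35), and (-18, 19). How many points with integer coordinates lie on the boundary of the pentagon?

7

Summing gcd(|Δx|,|Δy|) over the edges gives the boundary count: gcd(12,2) + gcd(2,1) + gcd(41,3) + gcd(69,16) + gcd(14,16) = 2+1+1+1+2 = 7.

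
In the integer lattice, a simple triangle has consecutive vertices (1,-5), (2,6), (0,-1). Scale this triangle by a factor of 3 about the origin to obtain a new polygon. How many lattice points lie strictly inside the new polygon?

By the shoelace formula, twice the signed area is |(1·6 − 2·(-5)) + (2·(-1) − 0·6) + (0·(-5) − 1·(-1))| = 15, so the area is 7.5.
The number of boundary lattice points is Σ gcd(|Δx|,|Δy|) = gcd(1,11) + gcd(2,7) + gcd(1,4) = 1+1+1 = 3.
Scaling by 3 multiplies the area by 3² = 9 (so the new area is 135/2) and multiplies the boundary lattice-point count by 3, giving 9.
By Pick's theorem, the interior count of the dilated polygon is 135/2 − 9/2 + 1 = 64.

64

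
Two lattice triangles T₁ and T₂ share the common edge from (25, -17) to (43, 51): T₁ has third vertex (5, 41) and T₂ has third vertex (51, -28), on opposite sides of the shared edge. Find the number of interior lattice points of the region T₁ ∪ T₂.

2183

The union is the simple quadrilateral with vertices (25, -17), (5, 41), (43, 51), (51, -28) in order.
The shoelace formula gives twice the area as |(25·41 − 5·(-17)) + (5·51 − 43·41) + (43·(-28) − 51·51) + (51·(-17) − 25·(-28))| = 4370, so the area is 2185.
Along each edge there are gcd(|Δx|,|Δy|)+1 lattice points, so counting each shared vertex once the boundary has gcd(20,58) + gcd(38,10) + gcd(8,79) + gcd(26,11) = 2+2+1+1 = 6.
By Pick's theorem I = A − B/2 + 1 = 2185 − 6/2 + 1 = 2183.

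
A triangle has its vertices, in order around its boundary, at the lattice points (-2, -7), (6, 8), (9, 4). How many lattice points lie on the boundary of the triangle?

Summing gcd(|Δx|,|Δy|) over the edges gives the boundary count: gcd(8,15) + gcd(3,4) + gcd(11,11) = 1+1+11 = 13.

13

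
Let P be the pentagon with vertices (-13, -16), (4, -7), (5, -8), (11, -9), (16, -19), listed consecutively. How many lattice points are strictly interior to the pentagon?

By the shoelace formula, twice the signed area is |((-13)·(-7) − 4·(-16)) + (4·(-8) − 5·(-7)) + (5·(-9) − 11·(-8)) + (11·(-19) − 16·(-9)) + (16·(-16) − (-13)·(-19))| = 367, so the area is 367/2.
The number of boundary lattice points is Σ gcd(|Δx|,|Δy|) = gcd(17,9) + gcd(1,1) + gcd(6,1) + gcd(5,10) + gcd(29,3) = 1+1+1+5+1 = 9.
Pick's theorem gives I = A − B/2 + 1 = 367/2 − 9/2 + 1 = 180.

180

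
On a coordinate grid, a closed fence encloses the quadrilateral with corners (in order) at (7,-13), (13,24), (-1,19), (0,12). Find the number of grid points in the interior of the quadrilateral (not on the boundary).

Using the shoelace formula, 2A = |[7·24 − 13·(-13)] + [13·19 − (-1)·24] + [(-1)·12 − 0·19] + [0·(-13) − 7·12]| = 512, so the area is 256.
Along each edge there are gcd(|Δx|,|Δy|)+1 lattice points, so counting each shared vertex once the boundary has gcd(6,37) + gcd(14,5) + gcd(1,7) + gcd(7,25) = 1+1+1+1 = 4.
By Pick's theorem A = I + B/2 − 1, so I = 256 − 4/2 + 1 = 255.

255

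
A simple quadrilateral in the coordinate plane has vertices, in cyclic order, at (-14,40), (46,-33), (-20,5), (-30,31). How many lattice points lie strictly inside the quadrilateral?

1520

The shoelace formula gives twice the area as |((-14)·(-33) − 46·40) + (46·5 − (-20)·(-33)) + ((-20)·31 − (-30)·5) + ((-30)·40 − (-14)·31)| = 3044, so the area is 1522.
Along each edge there are gcd(|Δx|,|Δy|)+1 lattice points, so counting each shared vertex once the boundary has gcd(60,73) + gcd(66,38) + gcd(10,26) + gcd(16,9) = 1+2+2+1 = 6.
By Pick's theorem A = I + B/2 − 1, so I = 1522 − 6/2 + 1 = 1520.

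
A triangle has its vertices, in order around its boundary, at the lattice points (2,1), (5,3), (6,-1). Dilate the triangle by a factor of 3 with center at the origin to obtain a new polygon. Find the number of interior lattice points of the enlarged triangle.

By the shoelace formula, twice the signed area is |[2·3 − 5·1] + [5·(-1) − 6·3] + [6·1 − 2·(-1)]| = 14, so the area is 7.
Summing gcd(|Δx|,|Δy|) over the edges gives the boundary count: gcd(3,2) + gcd(1,4) + gcd(4,2) = 1+1+2 = 4.
Scaling by 3 multiplies the area by 3² = 9 (so the new area is 63) and multiplies the boundary lattice-point count by 3, giving 12.
By Pick's theorem, the interior count of the dilated polygon is 63 − 12/2 + 1 = 58.

58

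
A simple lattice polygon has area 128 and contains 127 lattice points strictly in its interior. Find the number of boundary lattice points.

Pick's theorem gives A = I + B/2 − 1, so B = 2(A − I + 1) = 2(128 − 127 + 1) = 4.

4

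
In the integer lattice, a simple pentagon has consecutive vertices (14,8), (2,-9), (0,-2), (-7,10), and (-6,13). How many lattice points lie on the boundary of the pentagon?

9

The number of boundary lattice points is Σ gcd(|Δx|,|Δy|) = gcd(12,17) + gcd(2,7) + gcd(7,12) + gcd(1,3) + gcd(20,5) = 1+1+1+1+5 = 9.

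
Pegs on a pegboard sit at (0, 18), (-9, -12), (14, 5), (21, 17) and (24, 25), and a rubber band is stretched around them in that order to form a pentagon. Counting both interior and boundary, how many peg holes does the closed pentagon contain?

488

The shoelace formula gives twice the area as |(0·(-12) − (-9)·18) + ((-9)·5 − 14·(-12)) + (14·17 − 21·5) + (21·25 − 24·17) + (24·18 − 0·25)| = 967, so the area is 483.5.
The number of boundary lattice points is Σ gcd(|Δx|,|Δy|) = gcd(9,30) + gcd(23,17) + gcd(7,12) + gcd(3,8) + gcd(24,7) = 3+1+1+1+1 = 7.
Pick's theorem gives I = A − B/2 + 1 = 483.5 − 7/2 + 1 = 481, so the closed region contains I + B = 481 + 7 = 488 lattice points.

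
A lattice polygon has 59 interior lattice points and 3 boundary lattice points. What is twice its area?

119

Pick's theorem states A = I + B/2 − 1, so A = 59 + 3/2 − 1 = 119/2.
Hence 2A = 119.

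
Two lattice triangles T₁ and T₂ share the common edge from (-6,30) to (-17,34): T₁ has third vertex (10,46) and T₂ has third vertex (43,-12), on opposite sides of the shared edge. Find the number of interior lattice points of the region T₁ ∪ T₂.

The union is the simple quadrilateral with vertices (-6,30), (10,46), (-17,34), (43,-12) in order.
The shoelace formula gives twice the area as |[(-6)·46 − 10·30] + [10·34 − (-17)·46] + [(-17)·(-12) − 43·34] + [43·30 − (-6)·(-12)]| = 506, so the area is 253.
Along each edge there are gcd(|Δx|,|Δy|)+1 lattice points, so counting each shared vertex once the boundary has gcd(16,16) + gcd(27,12) + gcd(60,46) + gcd(49,42) = 16+3+2+7 = 28.
By Pick's theorem I = A − B/2 + 1 = 253 − 28/2 + 1 = 240.

240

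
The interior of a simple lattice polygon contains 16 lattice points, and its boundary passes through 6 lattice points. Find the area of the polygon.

Pick's theorem states A = I + B/2 − 1, so A = 16 + 6/2 − 1 = 18.

18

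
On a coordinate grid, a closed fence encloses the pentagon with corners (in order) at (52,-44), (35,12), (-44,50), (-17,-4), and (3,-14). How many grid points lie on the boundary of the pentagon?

40

Summing gcd(|Δx|,|Δy|) over the edges gives the boundary count: gcd(17,56) + gcd(79,38) + gcd(27,54) + gcd(20,10) + gcd(49,30) = 1+1+27+10+1 = 40.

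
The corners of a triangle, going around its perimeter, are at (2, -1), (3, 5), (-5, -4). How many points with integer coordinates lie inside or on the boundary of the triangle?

By the shoelace formula, twice the signed area is |(2·5 − 3·(-1)) + (3·(-4) − (-5)·5) + ((-5)·(-1) − 2·(-4))| = 39, so the area is 19.5.
Summing gcd(|Δx|,|Δy|) over the edges gives the boundary count: gcd(1,6) + gcd(8,9) + gcd(7,3) = 1+1+1 = 3.
Pick's theorem gives I = A − B/2 + 1 = 19.5 − 3/2 + 1 = 19, so the closed region contains I + B = 19 + 3 = 22 lattice points.

22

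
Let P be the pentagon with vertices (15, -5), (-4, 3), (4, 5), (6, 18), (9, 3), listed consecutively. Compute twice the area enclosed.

199

By the shoelace formula, twice the signed area is |(15·3 − (-4)·(-5)) + ((-4)·5 − 4·3) + (4·18 − 6·5) + (6·3 − 9·18) + (9·(-5) − 15·3)| = 199, so the area is 99.5.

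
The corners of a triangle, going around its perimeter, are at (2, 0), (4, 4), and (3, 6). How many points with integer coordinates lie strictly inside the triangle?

The shoelace formula gives twice the area as |(2·4 − 4·0) + (4·6 − 3·4) + (3·0 − 2·6)| = 8, so the area is 4.
The number of boundary lattice points is Σ gcd(|Δx|,|Δy|) = gcd(2,4) + gcd(1,2) + gcd(1,6) = 2+1+1 = 4.
Pick's theorem gives I = A − B/2 + 1 = 4 − 4/2 + 1 = 3.

3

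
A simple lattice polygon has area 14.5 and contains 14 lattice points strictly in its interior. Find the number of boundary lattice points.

3

Pick's theorem gives A = I + B/2 − 1, so B = 2(A − I + 1) = 2(14.5 − 14 + 1) = 3.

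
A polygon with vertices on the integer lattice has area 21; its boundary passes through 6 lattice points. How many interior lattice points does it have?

19

Pick's theorem A = I + B/2 − 1 rearranges to I = A − B/2 + 1 = 21 − 6/2 + 1 = 19.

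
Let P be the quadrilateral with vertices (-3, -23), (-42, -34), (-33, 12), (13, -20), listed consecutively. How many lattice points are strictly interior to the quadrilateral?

By the shoelace formula, twice the signed area is |[(-3)·(-34) − (-42)·(-23)] + [(-42)·12 − (-33)·(-34)] + [(-33)·(-20) − 13·12] + [13·(-23) − (-3)·(-20)]| = 2345, so the area is 1172.5.
Summing gcd(|Δx|,|Δy|) over the edges gives the boundary count: gcd(39,11) + gcd(9,46) + gcd(46,32) + gcd(16,3) = 1+1+2+1 = 5.
By Pick's theorem A = I + B/2 − 1, so I = 1172.5 − 5/2 + 1 = 1171.

1171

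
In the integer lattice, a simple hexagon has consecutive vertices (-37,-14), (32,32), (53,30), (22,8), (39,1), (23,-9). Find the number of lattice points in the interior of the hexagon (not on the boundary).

Using the shoelace formula, 2A = |[(-37)·32 − 32·(-14)] + [32·30 − 53·32] + [53·8 − 22·30] + [22·1 − 39·8] + [39·(-9) − 23·1] + [23·(-14) − (-37)·(-9)]| = 3027, so the area is 3027/2.
Along each edge there are gcd(|Δx|,|Δy|)+1 lattice points, so counting each shared vertex once the boundary has gcd(69,46) + gcd(21,2) + gcd(31,22) + gcd(17,7) + gcd(16,10) + gcd(60,5) = 23+1+1+1+2+5 = 33.
Pick's theorem gives I = A − B/2 + 1 = 3027/2 − 33/2 + 1 = 1498.

1498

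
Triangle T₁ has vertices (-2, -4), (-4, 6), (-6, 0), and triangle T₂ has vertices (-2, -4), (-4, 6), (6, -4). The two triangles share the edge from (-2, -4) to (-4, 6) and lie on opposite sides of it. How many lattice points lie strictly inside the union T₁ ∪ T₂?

The union is the simple quadrilateral with vertices (-2, -4), (-6, 0), (-4, 6), (6, -4) in order.
By the shoelace formula, twice the signed area is |((-2)·0 − (-6)·(-4)) + ((-6)·6 − (-4)·0) + ((-4)·(-4) − 6·6) + (6·(-4) − (-2)·(-4))| = 112, so the area is 56.
Summing gcd(|Δx|,|Δy|) over the edges gives the boundary count: gcd(4,4) + gcd(2,6) + gcd(10,10) + gcd(8,0) = 4+2+10+8 = 24.
By Pick's theorem I = A − B/2 + 1 = 56 − 24/2 + 1 = 45.

45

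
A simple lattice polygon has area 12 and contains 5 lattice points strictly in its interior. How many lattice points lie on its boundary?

16

Pick's theorem gives A = I + B/2 − 1, so B = 2(A − I + 1) = 2(12 − 5 + 1) = 16.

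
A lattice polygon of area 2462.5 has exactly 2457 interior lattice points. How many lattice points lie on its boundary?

13

Pick's theorem gives A = I + B/2 − 1, so B = 2(A − I + 1) = 2(2462.5 − 2457 + 1) = 13.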